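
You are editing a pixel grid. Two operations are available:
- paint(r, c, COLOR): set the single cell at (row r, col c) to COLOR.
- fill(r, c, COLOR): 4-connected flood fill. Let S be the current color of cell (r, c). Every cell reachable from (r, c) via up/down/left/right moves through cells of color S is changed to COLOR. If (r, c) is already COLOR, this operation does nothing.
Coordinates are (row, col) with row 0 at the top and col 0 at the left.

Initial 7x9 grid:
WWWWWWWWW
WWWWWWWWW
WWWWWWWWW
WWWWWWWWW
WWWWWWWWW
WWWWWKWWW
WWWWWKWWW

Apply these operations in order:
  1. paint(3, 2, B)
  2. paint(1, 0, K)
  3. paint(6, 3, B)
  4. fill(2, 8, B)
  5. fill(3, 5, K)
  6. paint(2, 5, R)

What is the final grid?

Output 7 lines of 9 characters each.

After op 1 paint(3,2,B):
WWWWWWWWW
WWWWWWWWW
WWWWWWWWW
WWBWWWWWW
WWWWWWWWW
WWWWWKWWW
WWWWWKWWW
After op 2 paint(1,0,K):
WWWWWWWWW
KWWWWWWWW
WWWWWWWWW
WWBWWWWWW
WWWWWWWWW
WWWWWKWWW
WWWWWKWWW
After op 3 paint(6,3,B):
WWWWWWWWW
KWWWWWWWW
WWWWWWWWW
WWBWWWWWW
WWWWWWWWW
WWWWWKWWW
WWWBWKWWW
After op 4 fill(2,8,B) [58 cells changed]:
BBBBBBBBB
KBBBBBBBB
BBBBBBBBB
BBBBBBBBB
BBBBBBBBB
BBBBBKBBB
BBBBBKBBB
After op 5 fill(3,5,K) [60 cells changed]:
KKKKKKKKK
KKKKKKKKK
KKKKKKKKK
KKKKKKKKK
KKKKKKKKK
KKKKKKKKK
KKKKKKKKK
After op 6 paint(2,5,R):
KKKKKKKKK
KKKKKKKKK
KKKKKRKKK
KKKKKKKKK
KKKKKKKKK
KKKKKKKKK
KKKKKKKKK

Answer: KKKKKKKKK
KKKKKKKKK
KKKKKRKKK
KKKKKKKKK
KKKKKKKKK
KKKKKKKKK
KKKKKKKKK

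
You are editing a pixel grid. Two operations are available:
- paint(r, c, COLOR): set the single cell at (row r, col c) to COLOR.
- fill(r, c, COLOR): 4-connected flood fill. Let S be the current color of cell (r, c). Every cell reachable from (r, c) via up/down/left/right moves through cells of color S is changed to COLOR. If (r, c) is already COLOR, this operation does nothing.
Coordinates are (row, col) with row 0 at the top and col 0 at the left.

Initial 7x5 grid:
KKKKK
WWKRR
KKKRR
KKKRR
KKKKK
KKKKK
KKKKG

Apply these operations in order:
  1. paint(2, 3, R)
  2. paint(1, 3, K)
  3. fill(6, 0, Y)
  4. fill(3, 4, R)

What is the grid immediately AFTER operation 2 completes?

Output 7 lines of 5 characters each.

Answer: KKKKK
WWKKR
KKKRR
KKKRR
KKKKK
KKKKK
KKKKG

Derivation:
After op 1 paint(2,3,R):
KKKKK
WWKRR
KKKRR
KKKRR
KKKKK
KKKKK
KKKKG
After op 2 paint(1,3,K):
KKKKK
WWKKR
KKKRR
KKKRR
KKKKK
KKKKK
KKKKG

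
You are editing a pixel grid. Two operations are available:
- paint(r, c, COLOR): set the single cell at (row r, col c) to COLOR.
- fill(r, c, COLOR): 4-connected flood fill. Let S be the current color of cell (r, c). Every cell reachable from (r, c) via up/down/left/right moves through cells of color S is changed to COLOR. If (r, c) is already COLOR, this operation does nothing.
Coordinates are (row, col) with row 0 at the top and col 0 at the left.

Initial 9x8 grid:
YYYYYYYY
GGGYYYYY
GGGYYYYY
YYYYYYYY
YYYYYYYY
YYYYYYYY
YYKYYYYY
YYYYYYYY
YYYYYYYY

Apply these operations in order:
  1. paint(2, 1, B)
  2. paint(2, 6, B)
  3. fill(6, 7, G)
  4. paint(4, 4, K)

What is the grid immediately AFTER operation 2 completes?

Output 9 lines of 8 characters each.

Answer: YYYYYYYY
GGGYYYYY
GBGYYYBY
YYYYYYYY
YYYYYYYY
YYYYYYYY
YYKYYYYY
YYYYYYYY
YYYYYYYY

Derivation:
After op 1 paint(2,1,B):
YYYYYYYY
GGGYYYYY
GBGYYYYY
YYYYYYYY
YYYYYYYY
YYYYYYYY
YYKYYYYY
YYYYYYYY
YYYYYYYY
After op 2 paint(2,6,B):
YYYYYYYY
GGGYYYYY
GBGYYYBY
YYYYYYYY
YYYYYYYY
YYYYYYYY
YYKYYYYY
YYYYYYYY
YYYYYYYY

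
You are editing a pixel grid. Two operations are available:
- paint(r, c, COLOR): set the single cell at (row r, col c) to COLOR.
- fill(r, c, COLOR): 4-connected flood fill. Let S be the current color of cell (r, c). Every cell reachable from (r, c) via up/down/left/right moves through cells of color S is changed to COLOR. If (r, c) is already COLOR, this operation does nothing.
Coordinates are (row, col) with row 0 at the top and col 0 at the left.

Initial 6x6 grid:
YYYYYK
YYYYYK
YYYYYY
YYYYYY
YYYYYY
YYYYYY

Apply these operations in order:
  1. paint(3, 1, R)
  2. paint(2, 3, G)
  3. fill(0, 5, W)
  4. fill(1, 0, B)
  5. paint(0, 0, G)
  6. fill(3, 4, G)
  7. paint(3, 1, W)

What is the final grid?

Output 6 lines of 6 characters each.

After op 1 paint(3,1,R):
YYYYYK
YYYYYK
YYYYYY
YRYYYY
YYYYYY
YYYYYY
After op 2 paint(2,3,G):
YYYYYK
YYYYYK
YYYGYY
YRYYYY
YYYYYY
YYYYYY
After op 3 fill(0,5,W) [2 cells changed]:
YYYYYW
YYYYYW
YYYGYY
YRYYYY
YYYYYY
YYYYYY
After op 4 fill(1,0,B) [32 cells changed]:
BBBBBW
BBBBBW
BBBGBB
BRBBBB
BBBBBB
BBBBBB
After op 5 paint(0,0,G):
GBBBBW
BBBBBW
BBBGBB
BRBBBB
BBBBBB
BBBBBB
After op 6 fill(3,4,G) [31 cells changed]:
GGGGGW
GGGGGW
GGGGGG
GRGGGG
GGGGGG
GGGGGG
After op 7 paint(3,1,W):
GGGGGW
GGGGGW
GGGGGG
GWGGGG
GGGGGG
GGGGGG

Answer: GGGGGW
GGGGGW
GGGGGG
GWGGGG
GGGGGG
GGGGGG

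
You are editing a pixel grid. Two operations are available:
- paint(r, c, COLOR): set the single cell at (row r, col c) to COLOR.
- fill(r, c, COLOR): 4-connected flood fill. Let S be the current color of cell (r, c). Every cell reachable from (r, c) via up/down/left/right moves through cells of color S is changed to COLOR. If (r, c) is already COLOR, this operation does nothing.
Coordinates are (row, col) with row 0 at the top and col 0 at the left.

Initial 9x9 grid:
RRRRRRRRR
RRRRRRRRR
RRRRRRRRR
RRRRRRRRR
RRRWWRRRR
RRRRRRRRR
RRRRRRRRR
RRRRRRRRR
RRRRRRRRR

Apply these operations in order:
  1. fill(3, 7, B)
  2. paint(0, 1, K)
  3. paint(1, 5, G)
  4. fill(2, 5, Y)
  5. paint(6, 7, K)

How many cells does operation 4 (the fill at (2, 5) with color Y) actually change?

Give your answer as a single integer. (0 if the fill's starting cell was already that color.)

Answer: 77

Derivation:
After op 1 fill(3,7,B) [79 cells changed]:
BBBBBBBBB
BBBBBBBBB
BBBBBBBBB
BBBBBBBBB
BBBWWBBBB
BBBBBBBBB
BBBBBBBBB
BBBBBBBBB
BBBBBBBBB
After op 2 paint(0,1,K):
BKBBBBBBB
BBBBBBBBB
BBBBBBBBB
BBBBBBBBB
BBBWWBBBB
BBBBBBBBB
BBBBBBBBB
BBBBBBBBB
BBBBBBBBB
After op 3 paint(1,5,G):
BKBBBBBBB
BBBBBGBBB
BBBBBBBBB
BBBBBBBBB
BBBWWBBBB
BBBBBBBBB
BBBBBBBBB
BBBBBBBBB
BBBBBBBBB
After op 4 fill(2,5,Y) [77 cells changed]:
YKYYYYYYY
YYYYYGYYY
YYYYYYYYY
YYYYYYYYY
YYYWWYYYY
YYYYYYYYY
YYYYYYYYY
YYYYYYYYY
YYYYYYYYY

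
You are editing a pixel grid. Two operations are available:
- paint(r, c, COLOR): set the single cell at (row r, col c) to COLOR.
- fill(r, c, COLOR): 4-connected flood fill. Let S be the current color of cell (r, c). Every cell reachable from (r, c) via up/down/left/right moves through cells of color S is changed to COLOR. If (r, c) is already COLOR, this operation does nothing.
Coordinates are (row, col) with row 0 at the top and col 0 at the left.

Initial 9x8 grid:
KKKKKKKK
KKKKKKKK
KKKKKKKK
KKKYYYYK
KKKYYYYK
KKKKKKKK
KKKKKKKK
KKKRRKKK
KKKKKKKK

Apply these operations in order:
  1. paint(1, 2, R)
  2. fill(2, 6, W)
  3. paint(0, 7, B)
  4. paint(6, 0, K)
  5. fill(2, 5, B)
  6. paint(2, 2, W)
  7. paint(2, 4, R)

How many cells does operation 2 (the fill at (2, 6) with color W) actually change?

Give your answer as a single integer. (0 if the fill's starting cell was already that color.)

After op 1 paint(1,2,R):
KKKKKKKK
KKRKKKKK
KKKKKKKK
KKKYYYYK
KKKYYYYK
KKKKKKKK
KKKKKKKK
KKKRRKKK
KKKKKKKK
After op 2 fill(2,6,W) [61 cells changed]:
WWWWWWWW
WWRWWWWW
WWWWWWWW
WWWYYYYW
WWWYYYYW
WWWWWWWW
WWWWWWWW
WWWRRWWW
WWWWWWWW

Answer: 61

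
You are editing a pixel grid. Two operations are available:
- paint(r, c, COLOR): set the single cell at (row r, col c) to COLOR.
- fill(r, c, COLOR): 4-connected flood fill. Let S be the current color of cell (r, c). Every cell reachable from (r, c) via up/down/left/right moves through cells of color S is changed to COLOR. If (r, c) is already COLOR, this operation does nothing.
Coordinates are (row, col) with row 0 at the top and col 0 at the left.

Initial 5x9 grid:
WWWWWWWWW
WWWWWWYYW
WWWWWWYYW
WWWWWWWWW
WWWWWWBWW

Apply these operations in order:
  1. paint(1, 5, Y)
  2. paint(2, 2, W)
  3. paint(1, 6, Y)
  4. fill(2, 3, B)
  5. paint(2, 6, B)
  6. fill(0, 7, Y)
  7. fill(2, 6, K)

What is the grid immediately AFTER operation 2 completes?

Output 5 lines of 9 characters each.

After op 1 paint(1,5,Y):
WWWWWWWWW
WWWWWYYYW
WWWWWWYYW
WWWWWWWWW
WWWWWWBWW
After op 2 paint(2,2,W):
WWWWWWWWW
WWWWWYYYW
WWWWWWYYW
WWWWWWWWW
WWWWWWBWW

Answer: WWWWWWWWW
WWWWWYYYW
WWWWWWYYW
WWWWWWWWW
WWWWWWBWW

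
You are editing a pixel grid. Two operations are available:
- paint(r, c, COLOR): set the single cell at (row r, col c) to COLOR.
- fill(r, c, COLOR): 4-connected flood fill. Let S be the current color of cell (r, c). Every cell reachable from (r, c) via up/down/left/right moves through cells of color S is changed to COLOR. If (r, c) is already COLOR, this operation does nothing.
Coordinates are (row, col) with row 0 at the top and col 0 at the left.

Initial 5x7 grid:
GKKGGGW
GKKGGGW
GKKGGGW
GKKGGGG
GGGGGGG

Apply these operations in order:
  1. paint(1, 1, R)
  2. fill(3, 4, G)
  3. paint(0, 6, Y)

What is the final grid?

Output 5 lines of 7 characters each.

Answer: GKKGGGY
GRKGGGW
GKKGGGW
GKKGGGG
GGGGGGG

Derivation:
After op 1 paint(1,1,R):
GKKGGGW
GRKGGGW
GKKGGGW
GKKGGGG
GGGGGGG
After op 2 fill(3,4,G) [0 cells changed]:
GKKGGGW
GRKGGGW
GKKGGGW
GKKGGGG
GGGGGGG
After op 3 paint(0,6,Y):
GKKGGGY
GRKGGGW
GKKGGGW
GKKGGGG
GGGGGGG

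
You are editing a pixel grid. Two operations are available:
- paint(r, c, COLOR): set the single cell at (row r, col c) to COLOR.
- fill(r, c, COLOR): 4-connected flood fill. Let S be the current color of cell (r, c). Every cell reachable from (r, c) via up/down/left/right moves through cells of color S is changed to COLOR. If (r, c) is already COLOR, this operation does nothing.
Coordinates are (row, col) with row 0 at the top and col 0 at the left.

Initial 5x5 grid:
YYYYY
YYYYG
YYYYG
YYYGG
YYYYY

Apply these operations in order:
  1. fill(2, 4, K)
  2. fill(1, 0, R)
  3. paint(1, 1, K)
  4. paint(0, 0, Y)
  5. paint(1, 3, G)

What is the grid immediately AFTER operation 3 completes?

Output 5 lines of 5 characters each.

After op 1 fill(2,4,K) [4 cells changed]:
YYYYY
YYYYK
YYYYK
YYYKK
YYYYY
After op 2 fill(1,0,R) [21 cells changed]:
RRRRR
RRRRK
RRRRK
RRRKK
RRRRR
After op 3 paint(1,1,K):
RRRRR
RKRRK
RRRRK
RRRKK
RRRRR

Answer: RRRRR
RKRRK
RRRRK
RRRKK
RRRRR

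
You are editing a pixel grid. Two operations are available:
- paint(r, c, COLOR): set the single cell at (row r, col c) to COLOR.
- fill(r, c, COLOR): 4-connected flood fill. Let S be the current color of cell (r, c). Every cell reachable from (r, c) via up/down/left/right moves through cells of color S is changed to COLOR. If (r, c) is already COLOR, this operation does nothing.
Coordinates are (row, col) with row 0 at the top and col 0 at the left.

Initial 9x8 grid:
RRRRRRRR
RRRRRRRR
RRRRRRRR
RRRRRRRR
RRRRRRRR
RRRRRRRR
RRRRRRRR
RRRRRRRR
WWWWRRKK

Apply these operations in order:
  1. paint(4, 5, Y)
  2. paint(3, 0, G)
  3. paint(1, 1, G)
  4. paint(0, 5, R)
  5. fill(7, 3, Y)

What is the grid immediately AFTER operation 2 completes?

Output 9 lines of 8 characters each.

Answer: RRRRRRRR
RRRRRRRR
RRRRRRRR
GRRRRRRR
RRRRRYRR
RRRRRRRR
RRRRRRRR
RRRRRRRR
WWWWRRKK

Derivation:
After op 1 paint(4,5,Y):
RRRRRRRR
RRRRRRRR
RRRRRRRR
RRRRRRRR
RRRRRYRR
RRRRRRRR
RRRRRRRR
RRRRRRRR
WWWWRRKK
After op 2 paint(3,0,G):
RRRRRRRR
RRRRRRRR
RRRRRRRR
GRRRRRRR
RRRRRYRR
RRRRRRRR
RRRRRRRR
RRRRRRRR
WWWWRRKK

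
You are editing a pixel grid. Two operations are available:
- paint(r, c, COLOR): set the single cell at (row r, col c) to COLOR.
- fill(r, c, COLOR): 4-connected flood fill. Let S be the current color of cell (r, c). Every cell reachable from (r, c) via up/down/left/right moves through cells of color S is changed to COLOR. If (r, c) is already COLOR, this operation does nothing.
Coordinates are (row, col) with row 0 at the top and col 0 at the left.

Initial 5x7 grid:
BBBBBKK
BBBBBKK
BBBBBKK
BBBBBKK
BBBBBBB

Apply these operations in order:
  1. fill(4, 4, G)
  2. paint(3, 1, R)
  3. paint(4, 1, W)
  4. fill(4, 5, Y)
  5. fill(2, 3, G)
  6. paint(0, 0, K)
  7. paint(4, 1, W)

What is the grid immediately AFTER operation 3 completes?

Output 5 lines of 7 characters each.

After op 1 fill(4,4,G) [27 cells changed]:
GGGGGKK
GGGGGKK
GGGGGKK
GGGGGKK
GGGGGGG
After op 2 paint(3,1,R):
GGGGGKK
GGGGGKK
GGGGGKK
GRGGGKK
GGGGGGG
After op 3 paint(4,1,W):
GGGGGKK
GGGGGKK
GGGGGKK
GRGGGKK
GWGGGGG

Answer: GGGGGKK
GGGGGKK
GGGGGKK
GRGGGKK
GWGGGGG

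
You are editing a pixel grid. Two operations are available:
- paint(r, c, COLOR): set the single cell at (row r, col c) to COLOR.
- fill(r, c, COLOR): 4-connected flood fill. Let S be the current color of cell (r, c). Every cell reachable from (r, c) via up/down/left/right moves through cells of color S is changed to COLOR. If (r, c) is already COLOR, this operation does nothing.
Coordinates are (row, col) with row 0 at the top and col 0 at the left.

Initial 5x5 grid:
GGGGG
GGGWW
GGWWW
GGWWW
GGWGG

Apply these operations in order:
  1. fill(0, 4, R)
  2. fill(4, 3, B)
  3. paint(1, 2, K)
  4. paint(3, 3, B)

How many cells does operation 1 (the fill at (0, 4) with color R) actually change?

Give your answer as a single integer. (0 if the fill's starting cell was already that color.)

Answer: 14

Derivation:
After op 1 fill(0,4,R) [14 cells changed]:
RRRRR
RRRWW
RRWWW
RRWWW
RRWGG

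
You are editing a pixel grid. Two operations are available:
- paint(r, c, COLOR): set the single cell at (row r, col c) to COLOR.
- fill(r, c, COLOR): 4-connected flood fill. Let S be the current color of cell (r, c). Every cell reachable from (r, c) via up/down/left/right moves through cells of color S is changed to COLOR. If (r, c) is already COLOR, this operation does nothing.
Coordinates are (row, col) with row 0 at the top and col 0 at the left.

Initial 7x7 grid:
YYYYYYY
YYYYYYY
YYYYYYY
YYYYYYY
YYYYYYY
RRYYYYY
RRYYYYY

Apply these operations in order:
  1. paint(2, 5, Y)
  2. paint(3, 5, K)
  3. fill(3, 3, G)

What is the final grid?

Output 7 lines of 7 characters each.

After op 1 paint(2,5,Y):
YYYYYYY
YYYYYYY
YYYYYYY
YYYYYYY
YYYYYYY
RRYYYYY
RRYYYYY
After op 2 paint(3,5,K):
YYYYYYY
YYYYYYY
YYYYYYY
YYYYYKY
YYYYYYY
RRYYYYY
RRYYYYY
After op 3 fill(3,3,G) [44 cells changed]:
GGGGGGG
GGGGGGG
GGGGGGG
GGGGGKG
GGGGGGG
RRGGGGG
RRGGGGG

Answer: GGGGGGG
GGGGGGG
GGGGGGG
GGGGGKG
GGGGGGG
RRGGGGG
RRGGGGG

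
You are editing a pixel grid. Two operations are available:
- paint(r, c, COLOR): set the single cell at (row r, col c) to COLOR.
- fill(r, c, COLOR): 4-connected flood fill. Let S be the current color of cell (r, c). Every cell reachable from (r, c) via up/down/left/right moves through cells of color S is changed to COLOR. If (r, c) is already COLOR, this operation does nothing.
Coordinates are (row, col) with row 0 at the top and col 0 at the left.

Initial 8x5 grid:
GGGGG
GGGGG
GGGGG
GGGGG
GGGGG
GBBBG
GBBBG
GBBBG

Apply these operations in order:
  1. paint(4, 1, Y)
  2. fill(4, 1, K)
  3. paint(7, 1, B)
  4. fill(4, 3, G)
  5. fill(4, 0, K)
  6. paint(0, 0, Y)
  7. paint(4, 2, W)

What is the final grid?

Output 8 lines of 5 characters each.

Answer: YKKKK
KKKKK
KKKKK
KKKKK
KKWKK
KBBBK
KBBBK
KBBBK

Derivation:
After op 1 paint(4,1,Y):
GGGGG
GGGGG
GGGGG
GGGGG
GYGGG
GBBBG
GBBBG
GBBBG
After op 2 fill(4,1,K) [1 cells changed]:
GGGGG
GGGGG
GGGGG
GGGGG
GKGGG
GBBBG
GBBBG
GBBBG
After op 3 paint(7,1,B):
GGGGG
GGGGG
GGGGG
GGGGG
GKGGG
GBBBG
GBBBG
GBBBG
After op 4 fill(4,3,G) [0 cells changed]:
GGGGG
GGGGG
GGGGG
GGGGG
GKGGG
GBBBG
GBBBG
GBBBG
After op 5 fill(4,0,K) [30 cells changed]:
KKKKK
KKKKK
KKKKK
KKKKK
KKKKK
KBBBK
KBBBK
KBBBK
After op 6 paint(0,0,Y):
YKKKK
KKKKK
KKKKK
KKKKK
KKKKK
KBBBK
KBBBK
KBBBK
After op 7 paint(4,2,W):
YKKKK
KKKKK
KKKKK
KKKKK
KKWKK
KBBBK
KBBBK
KBBBK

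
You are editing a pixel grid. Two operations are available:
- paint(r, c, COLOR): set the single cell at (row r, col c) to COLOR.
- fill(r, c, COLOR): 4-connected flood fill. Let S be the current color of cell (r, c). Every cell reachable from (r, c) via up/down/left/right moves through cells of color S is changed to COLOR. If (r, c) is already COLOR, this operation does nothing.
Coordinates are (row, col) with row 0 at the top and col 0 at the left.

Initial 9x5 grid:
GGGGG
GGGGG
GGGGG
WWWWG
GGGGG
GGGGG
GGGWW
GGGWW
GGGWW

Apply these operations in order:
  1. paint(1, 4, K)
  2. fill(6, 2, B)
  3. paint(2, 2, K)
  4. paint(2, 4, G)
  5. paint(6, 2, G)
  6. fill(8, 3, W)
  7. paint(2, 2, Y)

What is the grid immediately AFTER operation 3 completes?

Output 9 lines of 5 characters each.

After op 1 paint(1,4,K):
GGGGG
GGGGK
GGGGG
WWWWG
GGGGG
GGGGG
GGGWW
GGGWW
GGGWW
After op 2 fill(6,2,B) [34 cells changed]:
BBBBB
BBBBK
BBBBB
WWWWB
BBBBB
BBBBB
BBBWW
BBBWW
BBBWW
After op 3 paint(2,2,K):
BBBBB
BBBBK
BBKBB
WWWWB
BBBBB
BBBBB
BBBWW
BBBWW
BBBWW

Answer: BBBBB
BBBBK
BBKBB
WWWWB
BBBBB
BBBBB
BBBWW
BBBWW
BBBWW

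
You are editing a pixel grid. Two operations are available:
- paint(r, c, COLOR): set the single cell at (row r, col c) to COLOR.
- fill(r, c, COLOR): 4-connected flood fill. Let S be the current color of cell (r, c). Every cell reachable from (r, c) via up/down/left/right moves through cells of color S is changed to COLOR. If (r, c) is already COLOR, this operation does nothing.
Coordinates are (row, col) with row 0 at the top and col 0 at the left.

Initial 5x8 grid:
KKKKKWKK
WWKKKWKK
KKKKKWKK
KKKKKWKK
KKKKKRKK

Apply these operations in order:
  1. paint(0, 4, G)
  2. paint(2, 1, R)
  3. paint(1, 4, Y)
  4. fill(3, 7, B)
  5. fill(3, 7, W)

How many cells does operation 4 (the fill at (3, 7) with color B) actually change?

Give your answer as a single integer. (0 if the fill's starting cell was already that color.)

After op 1 paint(0,4,G):
KKKKGWKK
WWKKKWKK
KKKKKWKK
KKKKKWKK
KKKKKRKK
After op 2 paint(2,1,R):
KKKKGWKK
WWKKKWKK
KRKKKWKK
KKKKKWKK
KKKKKRKK
After op 3 paint(1,4,Y):
KKKKGWKK
WWKKYWKK
KRKKKWKK
KKKKKWKK
KKKKKRKK
After op 4 fill(3,7,B) [10 cells changed]:
KKKKGWBB
WWKKYWBB
KRKKKWBB
KKKKKWBB
KKKKKRBB

Answer: 10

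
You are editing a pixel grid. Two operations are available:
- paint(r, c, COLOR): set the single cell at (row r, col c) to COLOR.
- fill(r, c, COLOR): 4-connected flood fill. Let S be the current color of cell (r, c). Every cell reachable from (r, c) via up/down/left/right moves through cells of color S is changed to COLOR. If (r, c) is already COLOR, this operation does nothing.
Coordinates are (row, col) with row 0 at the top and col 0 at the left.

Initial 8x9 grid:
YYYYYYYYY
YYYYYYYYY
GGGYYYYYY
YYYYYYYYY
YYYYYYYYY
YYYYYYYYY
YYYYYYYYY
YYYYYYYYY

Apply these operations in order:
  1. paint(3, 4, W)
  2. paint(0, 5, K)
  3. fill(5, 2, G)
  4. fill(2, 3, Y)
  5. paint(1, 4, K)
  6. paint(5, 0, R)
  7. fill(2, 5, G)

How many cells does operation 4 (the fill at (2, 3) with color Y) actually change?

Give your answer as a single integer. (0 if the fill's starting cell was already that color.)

Answer: 70

Derivation:
After op 1 paint(3,4,W):
YYYYYYYYY
YYYYYYYYY
GGGYYYYYY
YYYYWYYYY
YYYYYYYYY
YYYYYYYYY
YYYYYYYYY
YYYYYYYYY
After op 2 paint(0,5,K):
YYYYYKYYY
YYYYYYYYY
GGGYYYYYY
YYYYWYYYY
YYYYYYYYY
YYYYYYYYY
YYYYYYYYY
YYYYYYYYY
After op 3 fill(5,2,G) [67 cells changed]:
GGGGGKGGG
GGGGGGGGG
GGGGGGGGG
GGGGWGGGG
GGGGGGGGG
GGGGGGGGG
GGGGGGGGG
GGGGGGGGG
After op 4 fill(2,3,Y) [70 cells changed]:
YYYYYKYYY
YYYYYYYYY
YYYYYYYYY
YYYYWYYYY
YYYYYYYYY
YYYYYYYYY
YYYYYYYYY
YYYYYYYYY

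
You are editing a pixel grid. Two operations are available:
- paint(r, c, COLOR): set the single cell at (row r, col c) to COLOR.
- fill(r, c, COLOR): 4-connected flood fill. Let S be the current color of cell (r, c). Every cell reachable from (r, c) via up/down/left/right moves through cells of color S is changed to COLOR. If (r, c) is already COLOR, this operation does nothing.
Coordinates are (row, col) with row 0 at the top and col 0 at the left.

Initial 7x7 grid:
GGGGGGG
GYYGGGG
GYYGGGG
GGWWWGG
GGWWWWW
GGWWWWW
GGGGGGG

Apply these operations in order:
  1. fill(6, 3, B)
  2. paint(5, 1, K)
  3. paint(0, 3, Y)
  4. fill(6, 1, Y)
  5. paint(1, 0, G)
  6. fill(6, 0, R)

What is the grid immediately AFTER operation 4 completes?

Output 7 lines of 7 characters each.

After op 1 fill(6,3,B) [32 cells changed]:
BBBBBBB
BYYBBBB
BYYBBBB
BBWWWBB
BBWWWWW
BBWWWWW
BBBBBBB
After op 2 paint(5,1,K):
BBBBBBB
BYYBBBB
BYYBBBB
BBWWWBB
BBWWWWW
BKWWWWW
BBBBBBB
After op 3 paint(0,3,Y):
BBBYBBB
BYYBBBB
BYYBBBB
BBWWWBB
BBWWWWW
BKWWWWW
BBBBBBB
After op 4 fill(6,1,Y) [17 cells changed]:
YYYYBBB
YYYBBBB
YYYBBBB
YYWWWBB
YYWWWWW
YKWWWWW
YYYYYYY

Answer: YYYYBBB
YYYBBBB
YYYBBBB
YYWWWBB
YYWWWWW
YKWWWWW
YYYYYYY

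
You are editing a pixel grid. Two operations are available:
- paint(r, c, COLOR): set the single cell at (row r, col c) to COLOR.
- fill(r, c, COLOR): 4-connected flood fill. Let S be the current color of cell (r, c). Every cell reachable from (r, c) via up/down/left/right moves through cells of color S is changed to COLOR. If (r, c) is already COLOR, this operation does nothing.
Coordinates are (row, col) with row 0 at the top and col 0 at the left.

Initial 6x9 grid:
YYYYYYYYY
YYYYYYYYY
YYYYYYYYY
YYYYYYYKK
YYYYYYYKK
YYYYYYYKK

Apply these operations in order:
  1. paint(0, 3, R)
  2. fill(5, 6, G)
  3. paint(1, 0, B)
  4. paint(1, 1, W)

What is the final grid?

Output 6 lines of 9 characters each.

Answer: GGGRGGGGG
BWGGGGGGG
GGGGGGGGG
GGGGGGGKK
GGGGGGGKK
GGGGGGGKK

Derivation:
After op 1 paint(0,3,R):
YYYRYYYYY
YYYYYYYYY
YYYYYYYYY
YYYYYYYKK
YYYYYYYKK
YYYYYYYKK
After op 2 fill(5,6,G) [47 cells changed]:
GGGRGGGGG
GGGGGGGGG
GGGGGGGGG
GGGGGGGKK
GGGGGGGKK
GGGGGGGKK
After op 3 paint(1,0,B):
GGGRGGGGG
BGGGGGGGG
GGGGGGGGG
GGGGGGGKK
GGGGGGGKK
GGGGGGGKK
After op 4 paint(1,1,W):
GGGRGGGGG
BWGGGGGGG
GGGGGGGGG
GGGGGGGKK
GGGGGGGKK
GGGGGGGKK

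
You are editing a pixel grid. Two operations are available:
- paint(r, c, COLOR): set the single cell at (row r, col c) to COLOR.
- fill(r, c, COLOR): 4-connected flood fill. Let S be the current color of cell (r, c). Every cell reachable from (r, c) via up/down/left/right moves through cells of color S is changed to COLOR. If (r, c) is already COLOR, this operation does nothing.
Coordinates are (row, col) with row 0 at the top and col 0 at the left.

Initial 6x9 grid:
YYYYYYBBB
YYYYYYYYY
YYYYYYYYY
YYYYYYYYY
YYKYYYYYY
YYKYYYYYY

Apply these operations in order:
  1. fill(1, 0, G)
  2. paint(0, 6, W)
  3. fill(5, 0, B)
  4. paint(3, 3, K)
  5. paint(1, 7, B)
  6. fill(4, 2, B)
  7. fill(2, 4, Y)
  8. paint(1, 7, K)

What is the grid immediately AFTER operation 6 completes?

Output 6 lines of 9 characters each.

After op 1 fill(1,0,G) [49 cells changed]:
GGGGGGBBB
GGGGGGGGG
GGGGGGGGG
GGGGGGGGG
GGKGGGGGG
GGKGGGGGG
After op 2 paint(0,6,W):
GGGGGGWBB
GGGGGGGGG
GGGGGGGGG
GGGGGGGGG
GGKGGGGGG
GGKGGGGGG
After op 3 fill(5,0,B) [49 cells changed]:
BBBBBBWBB
BBBBBBBBB
BBBBBBBBB
BBBBBBBBB
BBKBBBBBB
BBKBBBBBB
After op 4 paint(3,3,K):
BBBBBBWBB
BBBBBBBBB
BBBBBBBBB
BBBKBBBBB
BBKBBBBBB
BBKBBBBBB
After op 5 paint(1,7,B):
BBBBBBWBB
BBBBBBBBB
BBBBBBBBB
BBBKBBBBB
BBKBBBBBB
BBKBBBBBB
After op 6 fill(4,2,B) [2 cells changed]:
BBBBBBWBB
BBBBBBBBB
BBBBBBBBB
BBBKBBBBB
BBBBBBBBB
BBBBBBBBB

Answer: BBBBBBWBB
BBBBBBBBB
BBBBBBBBB
BBBKBBBBB
BBBBBBBBB
BBBBBBBBB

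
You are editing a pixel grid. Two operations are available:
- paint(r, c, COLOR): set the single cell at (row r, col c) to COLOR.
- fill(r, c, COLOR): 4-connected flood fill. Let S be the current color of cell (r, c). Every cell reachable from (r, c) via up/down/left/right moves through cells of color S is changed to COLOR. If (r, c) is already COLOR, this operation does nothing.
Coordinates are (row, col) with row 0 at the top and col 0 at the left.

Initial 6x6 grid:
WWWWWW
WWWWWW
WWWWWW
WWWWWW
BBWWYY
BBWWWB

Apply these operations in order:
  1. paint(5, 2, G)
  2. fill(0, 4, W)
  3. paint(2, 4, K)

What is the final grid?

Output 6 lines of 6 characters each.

Answer: WWWWWW
WWWWWW
WWWWKW
WWWWWW
BBWWYY
BBGWWB

Derivation:
After op 1 paint(5,2,G):
WWWWWW
WWWWWW
WWWWWW
WWWWWW
BBWWYY
BBGWWB
After op 2 fill(0,4,W) [0 cells changed]:
WWWWWW
WWWWWW
WWWWWW
WWWWWW
BBWWYY
BBGWWB
After op 3 paint(2,4,K):
WWWWWW
WWWWWW
WWWWKW
WWWWWW
BBWWYY
BBGWWB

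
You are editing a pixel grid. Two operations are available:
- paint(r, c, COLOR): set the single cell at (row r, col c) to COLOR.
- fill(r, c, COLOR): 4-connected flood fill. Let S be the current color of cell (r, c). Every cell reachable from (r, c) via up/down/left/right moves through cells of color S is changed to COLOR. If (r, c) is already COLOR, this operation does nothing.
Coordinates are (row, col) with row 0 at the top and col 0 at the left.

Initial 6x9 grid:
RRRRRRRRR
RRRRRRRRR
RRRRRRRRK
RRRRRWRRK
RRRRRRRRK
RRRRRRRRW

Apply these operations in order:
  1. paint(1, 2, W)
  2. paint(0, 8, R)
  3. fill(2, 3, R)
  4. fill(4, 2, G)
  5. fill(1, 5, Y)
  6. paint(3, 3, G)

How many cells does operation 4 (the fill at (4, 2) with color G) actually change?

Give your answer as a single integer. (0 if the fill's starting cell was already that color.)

After op 1 paint(1,2,W):
RRRRRRRRR
RRWRRRRRR
RRRRRRRRK
RRRRRWRRK
RRRRRRRRK
RRRRRRRRW
After op 2 paint(0,8,R):
RRRRRRRRR
RRWRRRRRR
RRRRRRRRK
RRRRRWRRK
RRRRRRRRK
RRRRRRRRW
After op 3 fill(2,3,R) [0 cells changed]:
RRRRRRRRR
RRWRRRRRR
RRRRRRRRK
RRRRRWRRK
RRRRRRRRK
RRRRRRRRW
After op 4 fill(4,2,G) [48 cells changed]:
GGGGGGGGG
GGWGGGGGG
GGGGGGGGK
GGGGGWGGK
GGGGGGGGK
GGGGGGGGW

Answer: 48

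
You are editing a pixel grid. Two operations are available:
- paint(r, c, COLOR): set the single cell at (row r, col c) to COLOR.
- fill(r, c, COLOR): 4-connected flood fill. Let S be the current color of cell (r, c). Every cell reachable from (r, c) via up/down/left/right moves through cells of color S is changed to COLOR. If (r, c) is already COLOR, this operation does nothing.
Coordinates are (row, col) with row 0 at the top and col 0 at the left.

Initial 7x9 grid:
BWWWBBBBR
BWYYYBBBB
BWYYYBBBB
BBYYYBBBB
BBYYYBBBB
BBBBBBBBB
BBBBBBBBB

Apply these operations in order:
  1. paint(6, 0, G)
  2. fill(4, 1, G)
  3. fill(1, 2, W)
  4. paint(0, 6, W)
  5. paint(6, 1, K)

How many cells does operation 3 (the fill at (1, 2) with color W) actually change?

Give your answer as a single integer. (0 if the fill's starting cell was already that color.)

Answer: 12

Derivation:
After op 1 paint(6,0,G):
BWWWBBBBR
BWYYYBBBB
BWYYYBBBB
BBYYYBBBB
BBYYYBBBB
BBBBBBBBB
GBBBBBBBB
After op 2 fill(4,1,G) [44 cells changed]:
GWWWGGGGR
GWYYYGGGG
GWYYYGGGG
GGYYYGGGG
GGYYYGGGG
GGGGGGGGG
GGGGGGGGG
After op 3 fill(1,2,W) [12 cells changed]:
GWWWGGGGR
GWWWWGGGG
GWWWWGGGG
GGWWWGGGG
GGWWWGGGG
GGGGGGGGG
GGGGGGGGG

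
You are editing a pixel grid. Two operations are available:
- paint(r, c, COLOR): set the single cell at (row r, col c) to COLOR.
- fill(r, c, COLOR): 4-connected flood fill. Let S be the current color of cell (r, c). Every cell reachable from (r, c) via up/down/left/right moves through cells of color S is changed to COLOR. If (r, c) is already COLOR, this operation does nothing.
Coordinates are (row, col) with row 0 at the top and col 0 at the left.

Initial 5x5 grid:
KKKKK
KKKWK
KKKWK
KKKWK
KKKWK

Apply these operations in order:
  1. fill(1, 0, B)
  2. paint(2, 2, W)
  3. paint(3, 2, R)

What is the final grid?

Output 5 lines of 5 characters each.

Answer: BBBBB
BBBWB
BBWWB
BBRWB
BBBWB

Derivation:
After op 1 fill(1,0,B) [21 cells changed]:
BBBBB
BBBWB
BBBWB
BBBWB
BBBWB
After op 2 paint(2,2,W):
BBBBB
BBBWB
BBWWB
BBBWB
BBBWB
After op 3 paint(3,2,R):
BBBBB
BBBWB
BBWWB
BBRWB
BBBWB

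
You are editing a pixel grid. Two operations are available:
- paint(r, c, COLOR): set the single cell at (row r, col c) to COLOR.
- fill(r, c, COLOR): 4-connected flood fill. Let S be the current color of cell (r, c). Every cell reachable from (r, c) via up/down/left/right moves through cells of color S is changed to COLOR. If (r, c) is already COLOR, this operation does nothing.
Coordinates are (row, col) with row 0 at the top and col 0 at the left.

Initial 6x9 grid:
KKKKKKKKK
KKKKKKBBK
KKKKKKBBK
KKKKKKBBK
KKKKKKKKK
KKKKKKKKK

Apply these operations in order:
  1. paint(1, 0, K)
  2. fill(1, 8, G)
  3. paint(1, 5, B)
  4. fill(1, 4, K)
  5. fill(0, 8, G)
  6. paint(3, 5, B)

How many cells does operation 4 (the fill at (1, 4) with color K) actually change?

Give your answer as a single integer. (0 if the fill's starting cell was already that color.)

Answer: 47

Derivation:
After op 1 paint(1,0,K):
KKKKKKKKK
KKKKKKBBK
KKKKKKBBK
KKKKKKBBK
KKKKKKKKK
KKKKKKKKK
After op 2 fill(1,8,G) [48 cells changed]:
GGGGGGGGG
GGGGGGBBG
GGGGGGBBG
GGGGGGBBG
GGGGGGGGG
GGGGGGGGG
After op 3 paint(1,5,B):
GGGGGGGGG
GGGGGBBBG
GGGGGGBBG
GGGGGGBBG
GGGGGGGGG
GGGGGGGGG
After op 4 fill(1,4,K) [47 cells changed]:
KKKKKKKKK
KKKKKBBBK
KKKKKKBBK
KKKKKKBBK
KKKKKKKKK
KKKKKKKKK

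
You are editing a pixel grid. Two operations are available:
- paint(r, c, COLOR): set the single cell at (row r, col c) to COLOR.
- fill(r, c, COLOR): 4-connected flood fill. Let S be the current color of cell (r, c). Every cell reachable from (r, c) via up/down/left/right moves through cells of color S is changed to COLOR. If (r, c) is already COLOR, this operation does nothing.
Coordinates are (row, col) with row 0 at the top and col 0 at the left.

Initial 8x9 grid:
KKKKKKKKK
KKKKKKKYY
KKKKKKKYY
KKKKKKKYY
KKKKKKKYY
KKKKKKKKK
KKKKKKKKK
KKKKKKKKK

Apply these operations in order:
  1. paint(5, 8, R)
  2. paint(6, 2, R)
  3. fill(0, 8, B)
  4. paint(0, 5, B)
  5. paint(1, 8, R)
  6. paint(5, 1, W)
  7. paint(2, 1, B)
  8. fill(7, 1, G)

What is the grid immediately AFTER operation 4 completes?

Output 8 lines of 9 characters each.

Answer: BBBBBBBBB
BBBBBBBYY
BBBBBBBYY
BBBBBBBYY
BBBBBBBYY
BBBBBBBBR
BBRBBBBBB
BBBBBBBBB

Derivation:
After op 1 paint(5,8,R):
KKKKKKKKK
KKKKKKKYY
KKKKKKKYY
KKKKKKKYY
KKKKKKKYY
KKKKKKKKR
KKKKKKKKK
KKKKKKKKK
After op 2 paint(6,2,R):
KKKKKKKKK
KKKKKKKYY
KKKKKKKYY
KKKKKKKYY
KKKKKKKYY
KKKKKKKKR
KKRKKKKKK
KKKKKKKKK
After op 3 fill(0,8,B) [62 cells changed]:
BBBBBBBBB
BBBBBBBYY
BBBBBBBYY
BBBBBBBYY
BBBBBBBYY
BBBBBBBBR
BBRBBBBBB
BBBBBBBBB
After op 4 paint(0,5,B):
BBBBBBBBB
BBBBBBBYY
BBBBBBBYY
BBBBBBBYY
BBBBBBBYY
BBBBBBBBR
BBRBBBBBB
BBBBBBBBB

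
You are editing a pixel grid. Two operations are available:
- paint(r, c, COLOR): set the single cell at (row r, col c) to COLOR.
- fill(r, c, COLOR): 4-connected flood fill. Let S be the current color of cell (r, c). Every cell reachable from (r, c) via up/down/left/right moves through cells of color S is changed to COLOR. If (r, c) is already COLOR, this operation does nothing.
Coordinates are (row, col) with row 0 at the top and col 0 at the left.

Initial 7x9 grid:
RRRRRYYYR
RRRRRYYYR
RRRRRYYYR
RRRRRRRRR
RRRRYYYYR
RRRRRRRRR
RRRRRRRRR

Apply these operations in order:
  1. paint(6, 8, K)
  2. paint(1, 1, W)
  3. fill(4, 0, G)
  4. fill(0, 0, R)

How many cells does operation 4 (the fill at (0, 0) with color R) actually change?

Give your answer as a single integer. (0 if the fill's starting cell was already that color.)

After op 1 paint(6,8,K):
RRRRRYYYR
RRRRRYYYR
RRRRRYYYR
RRRRRRRRR
RRRRYYYYR
RRRRRRRRR
RRRRRRRRK
After op 2 paint(1,1,W):
RRRRRYYYR
RWRRRYYYR
RRRRRYYYR
RRRRRRRRR
RRRRYYYYR
RRRRRRRRR
RRRRRRRRK
After op 3 fill(4,0,G) [48 cells changed]:
GGGGGYYYG
GWGGGYYYG
GGGGGYYYG
GGGGGGGGG
GGGGYYYYG
GGGGGGGGG
GGGGGGGGK
After op 4 fill(0,0,R) [48 cells changed]:
RRRRRYYYR
RWRRRYYYR
RRRRRYYYR
RRRRRRRRR
RRRRYYYYR
RRRRRRRRR
RRRRRRRRK

Answer: 48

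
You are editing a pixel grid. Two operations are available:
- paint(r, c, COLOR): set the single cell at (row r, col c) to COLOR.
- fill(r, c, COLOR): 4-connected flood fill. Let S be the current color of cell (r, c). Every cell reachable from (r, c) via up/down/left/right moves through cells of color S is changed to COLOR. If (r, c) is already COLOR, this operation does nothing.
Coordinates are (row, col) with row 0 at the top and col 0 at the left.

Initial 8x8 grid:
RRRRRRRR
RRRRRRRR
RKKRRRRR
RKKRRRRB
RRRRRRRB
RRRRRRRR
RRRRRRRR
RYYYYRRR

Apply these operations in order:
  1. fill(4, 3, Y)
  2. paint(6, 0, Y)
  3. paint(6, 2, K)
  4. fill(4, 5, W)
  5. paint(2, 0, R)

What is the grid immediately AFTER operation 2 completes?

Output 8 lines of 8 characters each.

Answer: YYYYYYYY
YYYYYYYY
YKKYYYYY
YKKYYYYB
YYYYYYYB
YYYYYYYY
YYYYYYYY
YYYYYYYY

Derivation:
After op 1 fill(4,3,Y) [54 cells changed]:
YYYYYYYY
YYYYYYYY
YKKYYYYY
YKKYYYYB
YYYYYYYB
YYYYYYYY
YYYYYYYY
YYYYYYYY
After op 2 paint(6,0,Y):
YYYYYYYY
YYYYYYYY
YKKYYYYY
YKKYYYYB
YYYYYYYB
YYYYYYYY
YYYYYYYY
YYYYYYYY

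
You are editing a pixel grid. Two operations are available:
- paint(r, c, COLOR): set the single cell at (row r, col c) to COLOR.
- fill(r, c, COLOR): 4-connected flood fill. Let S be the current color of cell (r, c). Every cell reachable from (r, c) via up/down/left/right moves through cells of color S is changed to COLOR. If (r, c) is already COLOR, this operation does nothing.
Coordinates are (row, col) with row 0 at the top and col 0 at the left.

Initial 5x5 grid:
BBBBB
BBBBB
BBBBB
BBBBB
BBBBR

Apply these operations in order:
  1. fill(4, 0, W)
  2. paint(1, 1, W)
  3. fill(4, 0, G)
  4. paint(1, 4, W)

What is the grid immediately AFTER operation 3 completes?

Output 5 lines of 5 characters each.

Answer: GGGGG
GGGGG
GGGGG
GGGGG
GGGGR

Derivation:
After op 1 fill(4,0,W) [24 cells changed]:
WWWWW
WWWWW
WWWWW
WWWWW
WWWWR
After op 2 paint(1,1,W):
WWWWW
WWWWW
WWWWW
WWWWW
WWWWR
After op 3 fill(4,0,G) [24 cells changed]:
GGGGG
GGGGG
GGGGG
GGGGG
GGGGR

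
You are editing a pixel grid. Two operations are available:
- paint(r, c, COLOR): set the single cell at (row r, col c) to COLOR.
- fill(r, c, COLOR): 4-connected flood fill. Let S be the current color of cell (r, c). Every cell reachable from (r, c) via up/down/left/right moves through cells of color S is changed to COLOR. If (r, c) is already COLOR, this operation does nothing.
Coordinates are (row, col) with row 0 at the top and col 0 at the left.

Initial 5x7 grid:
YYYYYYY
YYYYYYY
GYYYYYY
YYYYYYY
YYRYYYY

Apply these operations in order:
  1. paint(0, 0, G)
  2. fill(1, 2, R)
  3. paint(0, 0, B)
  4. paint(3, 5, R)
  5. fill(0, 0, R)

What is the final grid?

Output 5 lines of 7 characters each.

After op 1 paint(0,0,G):
GYYYYYY
YYYYYYY
GYYYYYY
YYYYYYY
YYRYYYY
After op 2 fill(1,2,R) [32 cells changed]:
GRRRRRR
RRRRRRR
GRRRRRR
RRRRRRR
RRRRRRR
After op 3 paint(0,0,B):
BRRRRRR
RRRRRRR
GRRRRRR
RRRRRRR
RRRRRRR
After op 4 paint(3,5,R):
BRRRRRR
RRRRRRR
GRRRRRR
RRRRRRR
RRRRRRR
After op 5 fill(0,0,R) [1 cells changed]:
RRRRRRR
RRRRRRR
GRRRRRR
RRRRRRR
RRRRRRR

Answer: RRRRRRR
RRRRRRR
GRRRRRR
RRRRRRR
RRRRRRR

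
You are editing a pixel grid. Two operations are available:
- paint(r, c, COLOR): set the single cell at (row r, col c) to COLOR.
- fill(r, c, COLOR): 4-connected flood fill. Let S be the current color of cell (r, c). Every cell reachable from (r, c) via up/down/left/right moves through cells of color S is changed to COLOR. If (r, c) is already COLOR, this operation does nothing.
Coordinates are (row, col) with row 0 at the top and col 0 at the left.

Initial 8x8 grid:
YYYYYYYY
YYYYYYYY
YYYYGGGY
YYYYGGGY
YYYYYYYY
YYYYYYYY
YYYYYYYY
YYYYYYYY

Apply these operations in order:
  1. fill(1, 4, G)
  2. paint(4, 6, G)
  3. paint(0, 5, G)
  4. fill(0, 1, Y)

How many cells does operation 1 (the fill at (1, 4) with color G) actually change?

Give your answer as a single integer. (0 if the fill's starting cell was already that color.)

Answer: 58

Derivation:
After op 1 fill(1,4,G) [58 cells changed]:
GGGGGGGG
GGGGGGGG
GGGGGGGG
GGGGGGGG
GGGGGGGG
GGGGGGGG
GGGGGGGG
GGGGGGGG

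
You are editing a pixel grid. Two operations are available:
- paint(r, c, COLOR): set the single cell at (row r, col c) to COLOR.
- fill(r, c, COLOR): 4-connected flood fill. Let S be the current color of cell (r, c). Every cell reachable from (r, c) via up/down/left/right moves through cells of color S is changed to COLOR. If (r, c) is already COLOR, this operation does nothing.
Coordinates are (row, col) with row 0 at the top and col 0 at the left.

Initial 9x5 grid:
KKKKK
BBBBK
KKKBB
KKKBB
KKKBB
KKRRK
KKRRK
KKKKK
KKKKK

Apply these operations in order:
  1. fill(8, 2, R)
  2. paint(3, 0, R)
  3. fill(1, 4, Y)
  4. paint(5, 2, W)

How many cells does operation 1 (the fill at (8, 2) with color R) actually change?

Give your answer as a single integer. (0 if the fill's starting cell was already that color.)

Answer: 25

Derivation:
After op 1 fill(8,2,R) [25 cells changed]:
KKKKK
BBBBK
RRRBB
RRRBB
RRRBB
RRRRR
RRRRR
RRRRR
RRRRR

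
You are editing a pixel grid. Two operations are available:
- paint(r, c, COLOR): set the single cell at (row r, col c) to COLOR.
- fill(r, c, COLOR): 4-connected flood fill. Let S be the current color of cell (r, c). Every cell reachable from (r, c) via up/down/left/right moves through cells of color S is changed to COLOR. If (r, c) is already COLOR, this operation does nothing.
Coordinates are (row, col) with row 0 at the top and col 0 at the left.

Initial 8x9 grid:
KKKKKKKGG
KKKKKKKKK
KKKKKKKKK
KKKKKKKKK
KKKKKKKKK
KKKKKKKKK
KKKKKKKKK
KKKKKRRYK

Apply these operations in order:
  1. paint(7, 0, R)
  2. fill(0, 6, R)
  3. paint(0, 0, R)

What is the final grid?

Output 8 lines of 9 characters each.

Answer: RRRRRRRGG
RRRRRRRRR
RRRRRRRRR
RRRRRRRRR
RRRRRRRRR
RRRRRRRRR
RRRRRRRRR
RRRRRRRYR

Derivation:
After op 1 paint(7,0,R):
KKKKKKKGG
KKKKKKKKK
KKKKKKKKK
KKKKKKKKK
KKKKKKKKK
KKKKKKKKK
KKKKKKKKK
RKKKKRRYK
After op 2 fill(0,6,R) [66 cells changed]:
RRRRRRRGG
RRRRRRRRR
RRRRRRRRR
RRRRRRRRR
RRRRRRRRR
RRRRRRRRR
RRRRRRRRR
RRRRRRRYR
After op 3 paint(0,0,R):
RRRRRRRGG
RRRRRRRRR
RRRRRRRRR
RRRRRRRRR
RRRRRRRRR
RRRRRRRRR
RRRRRRRRR
RRRRRRRYR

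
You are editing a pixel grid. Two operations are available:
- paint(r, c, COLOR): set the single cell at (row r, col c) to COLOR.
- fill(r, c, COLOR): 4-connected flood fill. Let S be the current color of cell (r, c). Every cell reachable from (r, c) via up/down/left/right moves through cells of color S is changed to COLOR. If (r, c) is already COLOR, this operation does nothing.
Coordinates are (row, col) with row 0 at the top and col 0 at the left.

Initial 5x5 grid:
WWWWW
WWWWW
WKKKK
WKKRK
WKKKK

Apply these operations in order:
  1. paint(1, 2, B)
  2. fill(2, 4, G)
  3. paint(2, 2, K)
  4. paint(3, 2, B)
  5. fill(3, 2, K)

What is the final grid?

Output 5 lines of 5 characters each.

After op 1 paint(1,2,B):
WWWWW
WWBWW
WKKKK
WKKRK
WKKKK
After op 2 fill(2,4,G) [11 cells changed]:
WWWWW
WWBWW
WGGGG
WGGRG
WGGGG
After op 3 paint(2,2,K):
WWWWW
WWBWW
WGKGG
WGGRG
WGGGG
After op 4 paint(3,2,B):
WWWWW
WWBWW
WGKGG
WGBRG
WGGGG
After op 5 fill(3,2,K) [1 cells changed]:
WWWWW
WWBWW
WGKGG
WGKRG
WGGGG

Answer: WWWWW
WWBWW
WGKGG
WGKRG
WGGGG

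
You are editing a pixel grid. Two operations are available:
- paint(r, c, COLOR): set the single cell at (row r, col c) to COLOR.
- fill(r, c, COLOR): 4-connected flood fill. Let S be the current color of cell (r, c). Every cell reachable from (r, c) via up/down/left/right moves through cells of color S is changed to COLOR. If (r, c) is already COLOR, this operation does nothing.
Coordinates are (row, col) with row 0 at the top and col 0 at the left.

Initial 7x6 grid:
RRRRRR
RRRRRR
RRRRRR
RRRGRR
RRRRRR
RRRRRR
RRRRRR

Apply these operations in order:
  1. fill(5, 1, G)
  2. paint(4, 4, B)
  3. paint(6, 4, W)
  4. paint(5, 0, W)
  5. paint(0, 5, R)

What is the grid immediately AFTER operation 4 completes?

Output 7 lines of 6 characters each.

After op 1 fill(5,1,G) [41 cells changed]:
GGGGGG
GGGGGG
GGGGGG
GGGGGG
GGGGGG
GGGGGG
GGGGGG
After op 2 paint(4,4,B):
GGGGGG
GGGGGG
GGGGGG
GGGGGG
GGGGBG
GGGGGG
GGGGGG
After op 3 paint(6,4,W):
GGGGGG
GGGGGG
GGGGGG
GGGGGG
GGGGBG
GGGGGG
GGGGWG
After op 4 paint(5,0,W):
GGGGGG
GGGGGG
GGGGGG
GGGGGG
GGGGBG
WGGGGG
GGGGWG

Answer: GGGGGG
GGGGGG
GGGGGG
GGGGGG
GGGGBG
WGGGGG
GGGGWG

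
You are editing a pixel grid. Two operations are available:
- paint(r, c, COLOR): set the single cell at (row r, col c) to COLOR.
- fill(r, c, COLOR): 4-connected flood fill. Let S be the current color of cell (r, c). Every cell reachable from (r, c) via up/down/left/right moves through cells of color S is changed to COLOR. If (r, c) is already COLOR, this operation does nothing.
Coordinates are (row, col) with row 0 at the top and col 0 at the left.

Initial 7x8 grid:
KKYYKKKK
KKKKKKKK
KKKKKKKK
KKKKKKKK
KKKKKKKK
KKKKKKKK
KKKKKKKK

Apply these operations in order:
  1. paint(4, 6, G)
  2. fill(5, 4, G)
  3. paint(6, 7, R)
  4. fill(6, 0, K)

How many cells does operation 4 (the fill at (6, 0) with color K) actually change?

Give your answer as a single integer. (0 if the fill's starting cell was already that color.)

After op 1 paint(4,6,G):
KKYYKKKK
KKKKKKKK
KKKKKKKK
KKKKKKKK
KKKKKKGK
KKKKKKKK
KKKKKKKK
After op 2 fill(5,4,G) [53 cells changed]:
GGYYGGGG
GGGGGGGG
GGGGGGGG
GGGGGGGG
GGGGGGGG
GGGGGGGG
GGGGGGGG
After op 3 paint(6,7,R):
GGYYGGGG
GGGGGGGG
GGGGGGGG
GGGGGGGG
GGGGGGGG
GGGGGGGG
GGGGGGGR
After op 4 fill(6,0,K) [53 cells changed]:
KKYYKKKK
KKKKKKKK
KKKKKKKK
KKKKKKKK
KKKKKKKK
KKKKKKKK
KKKKKKKR

Answer: 53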